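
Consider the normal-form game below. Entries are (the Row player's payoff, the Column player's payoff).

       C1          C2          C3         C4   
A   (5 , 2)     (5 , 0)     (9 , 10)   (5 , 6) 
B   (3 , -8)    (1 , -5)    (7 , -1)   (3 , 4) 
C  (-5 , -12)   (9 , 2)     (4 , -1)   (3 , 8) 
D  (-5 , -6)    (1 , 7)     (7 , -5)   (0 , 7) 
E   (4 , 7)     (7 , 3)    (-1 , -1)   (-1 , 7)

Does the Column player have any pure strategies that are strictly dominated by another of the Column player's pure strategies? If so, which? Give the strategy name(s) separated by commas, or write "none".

none

C1: no other strategy beats it everywhere (C2 at A (2>0); C3 at E (7>-1); C4 at E (7=7)).
C2: no other strategy beats it everywhere (C1 at B (-5>-8); C3 at C (2>-1); C4 at D (7=7)).
Nothing dominates C3: C1 at A (10>2); C2 at A (10>0); C4 at A (10>6).
C4 is not dominated — it holds its own against C1 at A (6>2); C2 at A (6>0); C3 at B (4>-1).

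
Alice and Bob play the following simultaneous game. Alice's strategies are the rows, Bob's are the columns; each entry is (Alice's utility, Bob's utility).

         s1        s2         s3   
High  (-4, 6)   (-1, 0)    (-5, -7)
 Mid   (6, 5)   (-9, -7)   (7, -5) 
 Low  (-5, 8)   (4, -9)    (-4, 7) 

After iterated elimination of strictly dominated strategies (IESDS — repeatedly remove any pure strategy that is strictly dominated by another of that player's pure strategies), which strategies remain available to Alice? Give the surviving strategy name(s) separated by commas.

Mid

Bob's strategy s2 is strictly dominated by s1 (High: 6>0, Mid: 5>-7, Low: 8>-9) and is removed.
Row High is eliminated: Mid beats it against every remaining column (s1: 6>-4, s3: 7>-5).
Row Low is eliminated: Mid beats it against every remaining column (s1: 6>-5, s3: 7>-4).
Bob's strategy s3 is strictly dominated by s1 (Mid: 5>-5) and is removed.
Among the remaining strategies, none is strictly dominated by another pure strategy of the same player, so the elimination stops.
Surviving strategies — Alice: {Mid}; Bob: {s1}.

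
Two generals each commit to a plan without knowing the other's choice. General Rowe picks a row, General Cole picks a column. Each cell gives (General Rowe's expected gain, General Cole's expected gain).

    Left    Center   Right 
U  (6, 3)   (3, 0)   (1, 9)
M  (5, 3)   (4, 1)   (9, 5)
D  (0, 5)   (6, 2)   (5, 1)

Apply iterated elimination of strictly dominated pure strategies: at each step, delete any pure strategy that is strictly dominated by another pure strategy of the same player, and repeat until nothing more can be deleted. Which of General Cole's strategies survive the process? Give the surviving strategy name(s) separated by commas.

Column Center is eliminated: Left beats it against every remaining row (U: 3>0, M: 3>1, D: 5>2).
Row D is eliminated: M beats it against every remaining column (Left: 5>0, Right: 9>5).
General Cole's strategy Left is strictly dominated by Right (U: 9>3, M: 5>3) and is removed.
For General Rowe, M strictly dominates U on the remaining columns (Right: 9>1); eliminate U.
Among the remaining strategies, none is strictly dominated by another pure strategy of the same player, so the elimination stops.
Surviving strategies — General Rowe: {M}; General Cole: {Right}.

Right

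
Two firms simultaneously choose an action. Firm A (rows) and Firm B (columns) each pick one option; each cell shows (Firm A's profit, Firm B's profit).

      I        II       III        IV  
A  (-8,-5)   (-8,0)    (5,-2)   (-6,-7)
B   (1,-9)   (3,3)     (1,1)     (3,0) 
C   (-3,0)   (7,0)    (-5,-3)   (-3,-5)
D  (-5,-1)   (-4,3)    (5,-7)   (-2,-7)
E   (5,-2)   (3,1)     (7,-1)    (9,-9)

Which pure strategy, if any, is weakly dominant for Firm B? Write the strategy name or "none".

II vs I: A: 0>-5, B: 3>-9, C: 0=0, D: 3>-1, E: 1>-2.
II vs III: A: 0>-2, B: 3>1, C: 0>-3, D: 3>-7, E: 1>-1.
II vs IV: A: 0>-7, B: 3>0, C: 0>-5, D: 3>-7, E: 1>-9.
II is at least as good as every other strategy against every opponent action, so it is weakly dominant.

II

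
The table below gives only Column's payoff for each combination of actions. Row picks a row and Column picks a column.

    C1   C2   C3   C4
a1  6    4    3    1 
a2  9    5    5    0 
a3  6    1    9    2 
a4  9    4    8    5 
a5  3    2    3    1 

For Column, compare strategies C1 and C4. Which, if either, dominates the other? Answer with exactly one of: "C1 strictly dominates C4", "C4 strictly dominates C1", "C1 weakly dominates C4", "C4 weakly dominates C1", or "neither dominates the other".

Compare C1 to C4 across each opponent action: a1: 6>1, a2: 9>0, a3: 6>2, a4: 9>5, a5: 3>1.
Every comparison favours C1, so C1 strictly dominates C4.

C1 strictly dominates C4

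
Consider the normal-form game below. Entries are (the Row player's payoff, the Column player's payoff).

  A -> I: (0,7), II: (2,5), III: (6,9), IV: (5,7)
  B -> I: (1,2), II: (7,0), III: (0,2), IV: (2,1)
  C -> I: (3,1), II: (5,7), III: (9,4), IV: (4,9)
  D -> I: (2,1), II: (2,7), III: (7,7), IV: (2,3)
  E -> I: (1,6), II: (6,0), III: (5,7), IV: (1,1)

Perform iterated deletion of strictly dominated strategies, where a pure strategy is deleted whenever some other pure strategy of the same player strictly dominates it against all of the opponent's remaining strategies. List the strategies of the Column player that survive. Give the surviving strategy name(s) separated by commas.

III, IV

Row D is eliminated: C beats it against every remaining column (I: 3>2, II: 5>2, III: 9>7, IV: 4>2).
Column II is eliminated: IV beats it against every remaining row (A: 7>5, B: 1>0, C: 9>7, E: 1>0).
For the Row player, C strictly dominates B on the remaining columns (I: 3>1, III: 9>0, IV: 4>2); eliminate B.
For the Row player, C strictly dominates E on the remaining columns (I: 3>1, III: 9>5, IV: 4>1); eliminate E.
Column I is eliminated: III beats it against every remaining row (A: 9>7, C: 4>1).
Among the remaining strategies, none is strictly dominated by another pure strategy of the same player, so the elimination stops.
Surviving strategies — the Row player: {A, C}; the Column player: {III, IV}.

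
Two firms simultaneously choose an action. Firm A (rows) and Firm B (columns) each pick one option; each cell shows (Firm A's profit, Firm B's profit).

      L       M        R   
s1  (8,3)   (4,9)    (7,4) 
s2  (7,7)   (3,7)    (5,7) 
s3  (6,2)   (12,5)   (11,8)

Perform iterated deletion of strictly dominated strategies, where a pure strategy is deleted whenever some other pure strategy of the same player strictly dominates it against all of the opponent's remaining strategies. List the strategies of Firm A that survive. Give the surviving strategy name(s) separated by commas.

For Firm A, s1 strictly dominates s2 on the remaining columns (L: 8>7, M: 4>3, R: 7>5); eliminate s2.
For Firm B, M strictly dominates L on the remaining rows (s1: 9>3, s3: 5>2); eliminate L.
For Firm A, s3 strictly dominates s1 on the remaining columns (M: 12>4, R: 11>7); eliminate s1.
Column M is eliminated: R beats it against every remaining row (s3: 8>5).
Among the remaining strategies, none is strictly dominated by another pure strategy of the same player, so the elimination stops.
Surviving strategies — Firm A: {s3}; Firm B: {R}.

s3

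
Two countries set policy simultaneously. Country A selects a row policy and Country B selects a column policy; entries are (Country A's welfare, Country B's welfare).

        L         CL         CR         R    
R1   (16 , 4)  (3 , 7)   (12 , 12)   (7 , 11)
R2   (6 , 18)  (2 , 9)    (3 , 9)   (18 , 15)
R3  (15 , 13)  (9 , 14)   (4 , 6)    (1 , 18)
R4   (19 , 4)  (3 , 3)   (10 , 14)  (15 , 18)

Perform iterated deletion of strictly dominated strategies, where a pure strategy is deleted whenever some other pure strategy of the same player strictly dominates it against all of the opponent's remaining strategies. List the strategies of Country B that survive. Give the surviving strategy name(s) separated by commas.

Country B's strategy CL is strictly dominated by R (R1: 11>7, R2: 15>9, R3: 18>14, R4: 18>3) and is removed.
Row R3 is eliminated: R1 beats it against every remaining column (L: 16>15, CR: 12>4, R: 7>1).
Among the remaining strategies, none is strictly dominated by another pure strategy of the same player, so the elimination stops.
Surviving strategies — Country A: {R1, R2, R4}; Country B: {L, CR, R}.

L, CR, R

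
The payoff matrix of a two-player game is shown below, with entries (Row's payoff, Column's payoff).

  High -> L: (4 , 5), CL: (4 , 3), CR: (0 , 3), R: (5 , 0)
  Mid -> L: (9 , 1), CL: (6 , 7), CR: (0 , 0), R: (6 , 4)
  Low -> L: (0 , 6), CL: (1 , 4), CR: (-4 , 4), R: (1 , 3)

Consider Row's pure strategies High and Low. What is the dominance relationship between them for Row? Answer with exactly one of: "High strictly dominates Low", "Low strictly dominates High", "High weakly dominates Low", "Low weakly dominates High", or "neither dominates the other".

High's payoffs vs Low's, by Column's action — L: 4>0, CL: 4>1, CR: 0>-4, R: 5>1.
Every comparison favours High, so High strictly dominates Low.

High strictly dominates Low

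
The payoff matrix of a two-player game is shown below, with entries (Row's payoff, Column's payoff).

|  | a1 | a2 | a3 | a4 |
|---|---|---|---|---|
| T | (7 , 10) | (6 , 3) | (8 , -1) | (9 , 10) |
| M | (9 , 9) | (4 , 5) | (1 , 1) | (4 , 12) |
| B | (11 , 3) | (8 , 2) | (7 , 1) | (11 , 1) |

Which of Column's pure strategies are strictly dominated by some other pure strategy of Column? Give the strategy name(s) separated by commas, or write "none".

a1 is not dominated — it holds its own against a2 at T (10>3); a3 at T (10>-1); a4 at T (10=10).
a2: dominated, since a1 does at least as well everywhere (T: 10>3, M: 9>5, B: 3>2).
a1 strictly dominates a3 — T: 10>-1, M: 9>1, B: 3>1.
a4 is not dominated — it holds its own against a1 at T (10=10); a2 at T (10>3); a3 at T (10>-1).

a2, a3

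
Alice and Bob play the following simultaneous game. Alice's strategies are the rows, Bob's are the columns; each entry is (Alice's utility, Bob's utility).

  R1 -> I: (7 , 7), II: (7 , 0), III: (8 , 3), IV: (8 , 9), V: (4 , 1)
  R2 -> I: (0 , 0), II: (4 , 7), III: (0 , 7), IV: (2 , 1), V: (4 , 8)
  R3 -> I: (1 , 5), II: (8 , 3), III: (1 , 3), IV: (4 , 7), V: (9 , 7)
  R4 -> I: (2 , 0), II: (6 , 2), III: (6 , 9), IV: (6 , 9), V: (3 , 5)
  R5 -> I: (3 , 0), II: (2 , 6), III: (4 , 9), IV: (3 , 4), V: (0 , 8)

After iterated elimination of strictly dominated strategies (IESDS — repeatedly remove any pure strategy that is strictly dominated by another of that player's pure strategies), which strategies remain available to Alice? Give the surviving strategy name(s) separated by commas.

R1, R3

Row R2 is eliminated: R3 beats it against every remaining column (I: 1>0, II: 8>4, III: 1>0, IV: 4>2, V: 9>4).
Row R4 is eliminated: R1 beats it against every remaining column (I: 7>2, II: 7>6, III: 8>6, IV: 8>6, V: 4>3).
Row R5 is eliminated: R1 beats it against every remaining column (I: 7>3, II: 7>2, III: 8>4, IV: 8>3, V: 4>0).
For Bob, IV strictly dominates I on the remaining rows (R1: 9>7, R3: 7>5); eliminate I.
Column II is eliminated: IV beats it against every remaining row (R1: 9>0, R3: 7>3).
Column III is eliminated: IV beats it against every remaining row (R1: 9>3, R3: 7>3).
Among the remaining strategies, none is strictly dominated by another pure strategy of the same player, so the elimination stops.
Surviving strategies — Alice: {R1, R3}; Bob: {IV, V}.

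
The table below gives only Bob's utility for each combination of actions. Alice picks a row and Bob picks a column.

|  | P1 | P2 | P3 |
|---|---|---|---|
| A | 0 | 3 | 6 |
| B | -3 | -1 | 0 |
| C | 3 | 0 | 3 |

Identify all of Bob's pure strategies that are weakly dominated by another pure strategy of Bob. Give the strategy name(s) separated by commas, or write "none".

P1 is weakly dominated by P3 (A: 6>0, B: 0>-3, C: 3=3).
P3 weakly dominates P2 — A: 6>3, B: 0>-1, C: 3>0.
P3 is not dominated — it holds its own against P1 at A (6>0); P2 at A (6>3).

P1, P2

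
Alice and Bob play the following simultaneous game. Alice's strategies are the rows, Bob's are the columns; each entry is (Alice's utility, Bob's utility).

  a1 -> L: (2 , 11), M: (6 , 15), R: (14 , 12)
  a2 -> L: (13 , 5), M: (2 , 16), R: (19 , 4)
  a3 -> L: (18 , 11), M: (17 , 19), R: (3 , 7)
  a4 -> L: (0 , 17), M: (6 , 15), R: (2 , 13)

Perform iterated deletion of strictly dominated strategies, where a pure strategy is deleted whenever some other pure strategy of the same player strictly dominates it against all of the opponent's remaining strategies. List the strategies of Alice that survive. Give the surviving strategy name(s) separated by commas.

Row a4 is eliminated: a3 beats it against every remaining column (L: 18>0, M: 17>6, R: 3>2).
For Bob, M strictly dominates L on the remaining rows (a1: 15>11, a2: 16>5, a3: 19>11); eliminate L.
Column R is eliminated: M beats it against every remaining row (a1: 15>12, a2: 16>4, a3: 19>7).
For Alice, a3 strictly dominates a1 on the remaining columns (M: 17>6); eliminate a1.
Alice's strategy a2 is strictly dominated by a3 (M: 17>2) and is removed.
Among the remaining strategies, none is strictly dominated by another pure strategy of the same player, so the elimination stops.
Surviving strategies — Alice: {a3}; Bob: {M}.

a3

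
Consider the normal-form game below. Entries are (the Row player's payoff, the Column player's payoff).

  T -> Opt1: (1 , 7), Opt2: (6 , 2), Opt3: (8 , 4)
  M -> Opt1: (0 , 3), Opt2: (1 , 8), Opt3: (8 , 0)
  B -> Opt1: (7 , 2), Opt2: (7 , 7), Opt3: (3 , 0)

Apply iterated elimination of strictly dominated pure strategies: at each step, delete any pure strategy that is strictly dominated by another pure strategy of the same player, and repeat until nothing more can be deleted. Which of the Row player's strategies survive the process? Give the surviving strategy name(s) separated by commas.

B

The Column player's strategy Opt3 is strictly dominated by Opt1 (T: 7>4, M: 3>0, B: 2>0) and is removed.
For the Row player, B strictly dominates T on the remaining columns (Opt1: 7>1, Opt2: 7>6); eliminate T.
For the Row player, B strictly dominates M on the remaining columns (Opt1: 7>0, Opt2: 7>1); eliminate M.
For the Column player, Opt2 strictly dominates Opt1 on the remaining rows (B: 7>2); eliminate Opt1.
Among the remaining strategies, none is strictly dominated by another pure strategy of the same player, so the elimination stops.
Surviving strategies — the Row player: {B}; the Column player: {Opt2}.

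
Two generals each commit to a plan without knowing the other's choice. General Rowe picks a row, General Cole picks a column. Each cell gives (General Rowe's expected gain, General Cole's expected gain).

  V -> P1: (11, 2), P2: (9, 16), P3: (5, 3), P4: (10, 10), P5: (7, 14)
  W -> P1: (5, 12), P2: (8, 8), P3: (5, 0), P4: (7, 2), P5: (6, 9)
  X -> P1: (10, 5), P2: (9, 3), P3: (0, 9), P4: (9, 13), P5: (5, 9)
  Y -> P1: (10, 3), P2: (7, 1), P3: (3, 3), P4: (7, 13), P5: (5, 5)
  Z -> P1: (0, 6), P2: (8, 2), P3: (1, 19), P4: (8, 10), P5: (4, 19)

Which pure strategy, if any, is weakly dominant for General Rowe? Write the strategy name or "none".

V vs W: P1: 11>5, P2: 9>8, P3: 5=5, P4: 10>7, P5: 7>6.
V vs X: P1: 11>10, P2: 9=9, P3: 5>0, P4: 10>9, P5: 7>5.
V vs Y: P1: 11>10, P2: 9>7, P3: 5>3, P4: 10>7, P5: 7>5.
V vs Z: P1: 11>0, P2: 9>8, P3: 5>1, P4: 10>8, P5: 7>4.
V is at least as good as every other strategy against every opponent action, so it is weakly dominant.

V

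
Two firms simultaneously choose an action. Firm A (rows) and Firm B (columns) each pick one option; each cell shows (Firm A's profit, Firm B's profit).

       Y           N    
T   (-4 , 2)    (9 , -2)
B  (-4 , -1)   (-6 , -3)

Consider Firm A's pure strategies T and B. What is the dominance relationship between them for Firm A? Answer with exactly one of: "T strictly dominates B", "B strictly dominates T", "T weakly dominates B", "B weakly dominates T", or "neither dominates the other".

T weakly dominates B

Compare T to B across each opponent action: Y: -4=-4, N: 9>-6.
T is at least as good everywhere and strictly better somewhere (tied only at Y), so T weakly but not strictly dominates B.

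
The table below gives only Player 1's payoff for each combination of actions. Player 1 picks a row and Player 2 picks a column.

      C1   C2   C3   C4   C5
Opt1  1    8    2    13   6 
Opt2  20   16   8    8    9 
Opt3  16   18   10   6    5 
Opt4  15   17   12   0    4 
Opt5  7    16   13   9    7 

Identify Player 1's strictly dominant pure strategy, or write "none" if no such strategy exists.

Opt1 fails to dominate Opt2 at C1 (1<20).
Opt2 fails to dominate Opt1 at C4 (8<13).
Opt3 fails to dominate Opt1 at C4 (6<13).
Opt4 fails to dominate Opt1 at C4 (0<13).
Opt5 fails to dominate Opt1 at C4 (9<13).
No single strategy dominates all the others.

none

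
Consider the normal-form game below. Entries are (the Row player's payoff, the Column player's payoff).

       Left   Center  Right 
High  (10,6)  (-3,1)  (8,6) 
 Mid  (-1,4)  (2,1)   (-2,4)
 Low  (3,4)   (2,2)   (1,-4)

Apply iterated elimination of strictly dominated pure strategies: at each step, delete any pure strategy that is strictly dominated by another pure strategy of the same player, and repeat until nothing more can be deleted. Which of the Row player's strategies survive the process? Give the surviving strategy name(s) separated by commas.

Column Center is eliminated: Left beats it against every remaining row (High: 6>1, Mid: 4>1, Low: 4>2).
For the Row player, High strictly dominates Mid on the remaining columns (Left: 10>-1, Right: 8>-2); eliminate Mid.
Row Low is eliminated: High beats it against every remaining column (Left: 10>3, Right: 8>1).
Among the remaining strategies, none is strictly dominated by another pure strategy of the same player, so the elimination stops.
Surviving strategies — the Row player: {High}; the Column player: {Left, Right}.

High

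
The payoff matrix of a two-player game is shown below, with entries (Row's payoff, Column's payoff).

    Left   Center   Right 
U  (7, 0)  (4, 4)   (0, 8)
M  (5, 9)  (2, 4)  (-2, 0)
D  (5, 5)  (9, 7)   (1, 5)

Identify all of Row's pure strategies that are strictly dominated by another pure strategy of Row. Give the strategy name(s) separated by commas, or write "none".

M

U: no other strategy beats it everywhere (M at Left (7>5); D at Left (7>5)).
M is strictly dominated by U (Left: 7>5, Center: 4>2, Right: 0>-2).
D: no other strategy beats it everywhere (U at Center (9>4); M at Left (5=5)).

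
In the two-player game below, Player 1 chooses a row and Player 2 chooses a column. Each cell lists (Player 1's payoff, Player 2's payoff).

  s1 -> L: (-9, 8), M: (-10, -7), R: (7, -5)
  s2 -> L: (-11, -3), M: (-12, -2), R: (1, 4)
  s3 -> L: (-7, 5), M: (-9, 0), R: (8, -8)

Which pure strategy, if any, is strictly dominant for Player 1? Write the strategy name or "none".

s3

s3 vs s1: L: -7>-9, M: -9>-10, R: 8>7.
s3 vs s2: L: -7>-11, M: -9>-12, R: 8>1.
s3 strictly beats every other strategy against every opponent action, so it is strictly dominant.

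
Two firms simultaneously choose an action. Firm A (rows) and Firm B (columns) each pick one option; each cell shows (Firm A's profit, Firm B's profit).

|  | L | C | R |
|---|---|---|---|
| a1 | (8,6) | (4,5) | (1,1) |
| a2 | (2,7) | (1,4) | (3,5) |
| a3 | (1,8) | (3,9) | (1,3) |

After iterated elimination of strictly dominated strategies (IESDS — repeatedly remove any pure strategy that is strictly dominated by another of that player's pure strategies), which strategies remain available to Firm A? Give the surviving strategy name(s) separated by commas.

a1

Firm B's strategy R is strictly dominated by L (a1: 6>1, a2: 7>5, a3: 8>3) and is removed.
Row a2 is eliminated: a1 beats it against every remaining column (L: 8>2, C: 4>1).
For Firm A, a1 strictly dominates a3 on the remaining columns (L: 8>1, C: 4>3); eliminate a3.
Column C is eliminated: L beats it against every remaining row (a1: 6>5).
Among the remaining strategies, none is strictly dominated by another pure strategy of the same player, so the elimination stops.
Surviving strategies — Firm A: {a1}; Firm B: {L}.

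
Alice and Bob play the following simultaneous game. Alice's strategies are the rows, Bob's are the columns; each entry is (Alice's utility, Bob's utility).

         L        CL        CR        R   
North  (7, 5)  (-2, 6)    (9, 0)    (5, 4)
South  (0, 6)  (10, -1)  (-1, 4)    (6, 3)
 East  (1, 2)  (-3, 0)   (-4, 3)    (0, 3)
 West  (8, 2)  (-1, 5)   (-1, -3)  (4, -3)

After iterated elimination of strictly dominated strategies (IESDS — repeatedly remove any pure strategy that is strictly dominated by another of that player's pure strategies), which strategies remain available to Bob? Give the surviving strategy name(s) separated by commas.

Alice's strategy East is strictly dominated by North (L: 7>1, CL: -2>-3, CR: 9>-4, R: 5>0) and is removed.
Bob's strategy CR is strictly dominated by L (North: 5>0, South: 6>4, West: 2>-3) and is removed.
Bob's strategy R is strictly dominated by L (North: 5>4, South: 6>3, West: 2>-3) and is removed.
Alice's strategy North is strictly dominated by West (L: 8>7, CL: -1>-2) and is removed.
Among the remaining strategies, none is strictly dominated by another pure strategy of the same player, so the elimination stops.
Surviving strategies — Alice: {South, West}; Bob: {L, CL}.

L, CL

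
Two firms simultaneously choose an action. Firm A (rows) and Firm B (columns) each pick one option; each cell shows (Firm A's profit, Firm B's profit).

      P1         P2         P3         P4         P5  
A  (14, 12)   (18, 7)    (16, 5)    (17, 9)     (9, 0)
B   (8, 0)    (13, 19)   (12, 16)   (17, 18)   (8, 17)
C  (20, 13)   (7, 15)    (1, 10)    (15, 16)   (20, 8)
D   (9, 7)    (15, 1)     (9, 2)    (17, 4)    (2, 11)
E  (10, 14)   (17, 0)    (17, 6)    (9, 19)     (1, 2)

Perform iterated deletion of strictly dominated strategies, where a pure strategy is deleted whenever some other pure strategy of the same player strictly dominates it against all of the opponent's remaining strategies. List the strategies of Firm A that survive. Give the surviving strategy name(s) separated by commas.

A, B, C, D

Firm B's strategy P3 is strictly dominated by P4 (A: 9>5, B: 18>16, C: 16>10, D: 4>2, E: 19>6) and is removed.
Firm A's strategy E is strictly dominated by A (P1: 14>10, P2: 18>17, P4: 17>9, P5: 9>1) and is removed.
Among the remaining strategies, none is strictly dominated by another pure strategy of the same player, so the elimination stops.
Surviving strategies — Firm A: {A, B, C, D}; Firm B: {P1, P2, P4, P5}.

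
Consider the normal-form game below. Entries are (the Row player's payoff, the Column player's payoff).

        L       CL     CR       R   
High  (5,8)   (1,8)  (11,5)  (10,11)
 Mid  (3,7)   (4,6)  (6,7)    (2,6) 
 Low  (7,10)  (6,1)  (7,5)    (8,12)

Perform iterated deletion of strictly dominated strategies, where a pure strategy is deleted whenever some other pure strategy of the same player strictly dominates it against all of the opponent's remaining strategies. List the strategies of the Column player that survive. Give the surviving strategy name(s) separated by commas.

R

For the Row player, Low strictly dominates Mid on the remaining columns (L: 7>3, CL: 6>4, CR: 7>6, R: 8>2); eliminate Mid.
The Column player's strategy L is strictly dominated by R (High: 11>8, Low: 12>10) and is removed.
Column CL is eliminated: R beats it against every remaining row (High: 11>8, Low: 12>1).
The Row player's strategy Low is strictly dominated by High (CR: 11>7, R: 10>8) and is removed.
Column CR is eliminated: R beats it against every remaining row (High: 11>5).
Among the remaining strategies, none is strictly dominated by another pure strategy of the same player, so the elimination stops.
Surviving strategies — the Row player: {High}; the Column player: {R}.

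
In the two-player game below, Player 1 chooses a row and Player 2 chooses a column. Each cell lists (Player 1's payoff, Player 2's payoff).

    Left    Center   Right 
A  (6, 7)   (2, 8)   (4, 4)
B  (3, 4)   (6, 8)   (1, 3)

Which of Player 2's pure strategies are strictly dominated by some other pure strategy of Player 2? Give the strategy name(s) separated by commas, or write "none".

Center strictly dominates Left — A: 8>7, B: 8>4.
Nothing dominates Center: Left at A (8>7); Right at A (8>4).
Left strictly dominates Right — A: 7>4, B: 4>3.

Left, Right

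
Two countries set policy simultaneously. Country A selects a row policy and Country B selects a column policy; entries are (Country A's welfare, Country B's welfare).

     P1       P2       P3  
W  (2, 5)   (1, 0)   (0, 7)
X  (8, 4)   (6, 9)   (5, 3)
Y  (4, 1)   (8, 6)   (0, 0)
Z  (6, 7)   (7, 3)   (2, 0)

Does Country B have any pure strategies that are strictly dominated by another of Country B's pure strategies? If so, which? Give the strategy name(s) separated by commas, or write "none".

none

P1 is not dominated — it holds its own against P2 at W (5>0); P3 at X (4>3).
P2: no other strategy beats it everywhere (P1 at X (9>4); P3 at X (9>3)).
Nothing dominates P3: P1 at W (7>5); P2 at W (7>0).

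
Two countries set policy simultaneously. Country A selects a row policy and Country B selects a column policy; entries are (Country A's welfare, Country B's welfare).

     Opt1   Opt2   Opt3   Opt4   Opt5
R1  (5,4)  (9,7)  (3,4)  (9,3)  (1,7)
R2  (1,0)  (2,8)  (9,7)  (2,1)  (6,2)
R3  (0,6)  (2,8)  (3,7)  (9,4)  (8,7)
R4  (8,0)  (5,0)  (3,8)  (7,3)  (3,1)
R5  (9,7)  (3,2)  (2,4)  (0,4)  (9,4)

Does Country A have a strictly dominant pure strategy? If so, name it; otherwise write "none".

R1 fails to dominate R2 at Opt3 (3<9).
R2 fails to dominate R1 at Opt1 (1<5).
R3 fails to dominate R1 at Opt1 (0<5).
R4 fails to dominate R1 at Opt2 (5<9).
R5 fails to dominate R1 at Opt2 (3<9).
No single strategy dominates all the others.

none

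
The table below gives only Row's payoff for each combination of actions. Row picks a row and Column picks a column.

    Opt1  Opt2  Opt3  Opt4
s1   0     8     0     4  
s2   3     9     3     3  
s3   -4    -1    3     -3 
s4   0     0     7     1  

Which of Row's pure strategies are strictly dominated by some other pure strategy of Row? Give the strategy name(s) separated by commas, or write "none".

s3

s1: no other strategy beats it everywhere (s2 at Opt4 (4>3); s3 at Opt1 (0>-4); s4 at Opt1 (0=0)).
s2: no other strategy beats it everywhere (s1 at Opt1 (3>0); s3 at Opt1 (3>-4); s4 at Opt1 (3>0)).
s3 is strictly dominated by s4 (Opt1: 0>-4, Opt2: 0>-1, Opt3: 7>3, Opt4: 1>-3).
Nothing dominates s4: s1 at Opt1 (0=0); s2 at Opt3 (7>3); s3 at Opt1 (0>-4).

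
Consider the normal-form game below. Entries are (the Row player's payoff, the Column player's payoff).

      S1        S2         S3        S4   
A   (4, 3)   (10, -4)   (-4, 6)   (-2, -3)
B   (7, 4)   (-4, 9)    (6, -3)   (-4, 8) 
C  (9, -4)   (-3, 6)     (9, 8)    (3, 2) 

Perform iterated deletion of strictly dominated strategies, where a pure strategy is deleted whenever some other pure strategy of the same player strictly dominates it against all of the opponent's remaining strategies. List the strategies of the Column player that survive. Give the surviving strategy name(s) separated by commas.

S3

For the Row player, C strictly dominates B on the remaining columns (S1: 9>7, S2: -3>-4, S3: 9>6, S4: 3>-4); eliminate B.
For the Column player, S3 strictly dominates S1 on the remaining rows (A: 6>3, C: 8>-4); eliminate S1.
Column S2 is eliminated: S3 beats it against every remaining row (A: 6>-4, C: 8>6).
Row A is eliminated: C beats it against every remaining column (S3: 9>-4, S4: 3>-2).
The Column player's strategy S4 is strictly dominated by S3 (C: 8>2) and is removed.
Among the remaining strategies, none is strictly dominated by another pure strategy of the same player, so the elimination stops.
Surviving strategies — the Row player: {C}; the Column player: {S3}.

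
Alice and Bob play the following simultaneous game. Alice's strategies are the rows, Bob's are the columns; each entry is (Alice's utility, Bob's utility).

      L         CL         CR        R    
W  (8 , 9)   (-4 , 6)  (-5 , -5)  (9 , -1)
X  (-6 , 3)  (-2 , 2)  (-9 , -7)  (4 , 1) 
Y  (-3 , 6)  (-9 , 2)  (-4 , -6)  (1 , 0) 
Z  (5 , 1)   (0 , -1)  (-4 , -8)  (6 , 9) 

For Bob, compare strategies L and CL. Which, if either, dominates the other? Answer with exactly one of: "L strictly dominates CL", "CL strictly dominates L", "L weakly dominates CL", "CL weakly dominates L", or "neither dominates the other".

L strictly dominates CL

Compare L to CL across each opponent action: W: 9>6, X: 3>2, Y: 6>2, Z: 1>-1.
Every comparison favours L, so L strictly dominates CL.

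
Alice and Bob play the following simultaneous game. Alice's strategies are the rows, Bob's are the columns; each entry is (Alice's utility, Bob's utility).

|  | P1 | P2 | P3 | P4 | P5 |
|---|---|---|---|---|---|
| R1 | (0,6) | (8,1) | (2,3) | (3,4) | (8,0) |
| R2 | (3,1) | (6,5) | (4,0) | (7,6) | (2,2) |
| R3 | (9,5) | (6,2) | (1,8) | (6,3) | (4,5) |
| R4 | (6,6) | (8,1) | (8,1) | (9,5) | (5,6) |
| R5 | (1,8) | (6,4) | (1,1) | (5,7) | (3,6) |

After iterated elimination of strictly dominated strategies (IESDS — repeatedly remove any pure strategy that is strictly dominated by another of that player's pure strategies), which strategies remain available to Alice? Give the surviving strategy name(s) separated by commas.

For Alice, R4 strictly dominates R2 on the remaining columns (P1: 6>3, P2: 8>6, P3: 8>4, P4: 9>7, P5: 5>2); eliminate R2.
For Alice, R4 strictly dominates R5 on the remaining columns (P1: 6>1, P2: 8>6, P3: 8>1, P4: 9>5, P5: 5>3); eliminate R5.
For Bob, P1 strictly dominates P2 on the remaining rows (R1: 6>1, R3: 5>2, R4: 6>1); eliminate P2.
For Bob, P1 strictly dominates P4 on the remaining rows (R1: 6>4, R3: 5>3, R4: 6>5); eliminate P4.
Among the remaining strategies, none is strictly dominated by another pure strategy of the same player, so the elimination stops.
Surviving strategies — Alice: {R1, R3, R4}; Bob: {P1, P3, P5}.

R1, R3, R4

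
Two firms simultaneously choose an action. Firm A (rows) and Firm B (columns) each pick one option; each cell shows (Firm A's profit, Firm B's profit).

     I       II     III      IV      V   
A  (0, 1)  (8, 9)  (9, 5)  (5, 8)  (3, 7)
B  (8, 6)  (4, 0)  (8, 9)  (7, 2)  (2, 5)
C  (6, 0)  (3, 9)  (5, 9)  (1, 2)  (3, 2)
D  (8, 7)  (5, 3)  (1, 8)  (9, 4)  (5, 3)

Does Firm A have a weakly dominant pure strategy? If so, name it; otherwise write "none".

none

A fails to dominate B at I (0<8).
B fails to dominate A at II (4<8).
C fails to dominate A at II (3<8).
D fails to dominate A at II (5<8).
No single strategy dominates all the others.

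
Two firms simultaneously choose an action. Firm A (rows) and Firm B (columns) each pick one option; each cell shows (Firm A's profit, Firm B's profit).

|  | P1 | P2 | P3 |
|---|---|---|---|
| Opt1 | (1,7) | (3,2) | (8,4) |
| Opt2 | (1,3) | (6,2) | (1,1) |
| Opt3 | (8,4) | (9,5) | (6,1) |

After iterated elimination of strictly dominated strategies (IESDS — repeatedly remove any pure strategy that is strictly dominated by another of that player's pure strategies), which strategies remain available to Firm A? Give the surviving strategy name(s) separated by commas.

Firm A's strategy Opt2 is strictly dominated by Opt3 (P1: 8>1, P2: 9>6, P3: 6>1) and is removed.
Firm B's strategy P3 is strictly dominated by P1 (Opt1: 7>4, Opt3: 4>1) and is removed.
Row Opt1 is eliminated: Opt3 beats it against every remaining column (P1: 8>1, P2: 9>3).
Firm B's strategy P1 is strictly dominated by P2 (Opt3: 5>4) and is removed.
Among the remaining strategies, none is strictly dominated by another pure strategy of the same player, so the elimination stops.
Surviving strategies — Firm A: {Opt3}; Firm B: {P2}.

Opt3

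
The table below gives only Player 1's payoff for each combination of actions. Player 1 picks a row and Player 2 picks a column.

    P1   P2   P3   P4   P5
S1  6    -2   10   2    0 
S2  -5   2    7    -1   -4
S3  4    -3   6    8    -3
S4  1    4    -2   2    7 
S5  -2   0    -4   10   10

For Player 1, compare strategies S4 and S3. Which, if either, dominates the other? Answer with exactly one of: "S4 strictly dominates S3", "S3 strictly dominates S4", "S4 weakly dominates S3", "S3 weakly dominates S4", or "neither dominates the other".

neither dominates the other

Compare S4 to S3 across every action of Player 2: P1: 1<4, P2: 4>-3, P3: -2<6, P4: 2<8, P5: 7>-3.
S4 does better at P2, P5 but worse at P1, P3, P4; neither strategy dominates the other.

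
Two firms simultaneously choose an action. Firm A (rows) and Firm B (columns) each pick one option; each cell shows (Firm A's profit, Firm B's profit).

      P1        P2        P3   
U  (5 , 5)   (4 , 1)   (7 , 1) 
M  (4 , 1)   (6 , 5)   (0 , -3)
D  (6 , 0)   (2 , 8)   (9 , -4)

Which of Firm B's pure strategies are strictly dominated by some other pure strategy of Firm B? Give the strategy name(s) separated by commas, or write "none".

P1 is not dominated — it holds its own against P2 at U (5>1); P3 at U (5>1).
Nothing dominates P2: P1 at M (5>1); P3 at U (1=1).
P1 strictly dominates P3 — U: 5>1, M: 1>-3, D: 0>-4.

P3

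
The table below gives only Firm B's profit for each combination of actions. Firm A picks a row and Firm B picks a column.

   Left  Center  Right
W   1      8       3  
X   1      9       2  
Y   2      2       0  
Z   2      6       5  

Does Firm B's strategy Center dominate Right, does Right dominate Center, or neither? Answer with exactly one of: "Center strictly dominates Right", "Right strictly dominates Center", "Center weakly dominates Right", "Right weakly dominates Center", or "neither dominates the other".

Center's payoffs vs Right's, by Firm A's action — W: 8>3, X: 9>2, Y: 2>0, Z: 6>5.
Every comparison favours Center, so Center strictly dominates Right.

Center strictly dominates Right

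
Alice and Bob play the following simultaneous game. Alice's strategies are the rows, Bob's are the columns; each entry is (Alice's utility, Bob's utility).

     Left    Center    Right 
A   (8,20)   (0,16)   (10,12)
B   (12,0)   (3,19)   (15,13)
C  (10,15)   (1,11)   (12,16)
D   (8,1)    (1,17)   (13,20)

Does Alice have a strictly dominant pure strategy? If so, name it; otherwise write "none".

B vs A: Left: 12>8, Center: 3>0, Right: 15>10.
B vs C: Left: 12>10, Center: 3>1, Right: 15>12.
B vs D: Left: 12>8, Center: 3>1, Right: 15>13.
B strictly beats every other strategy against every opponent action, so it is strictly dominant.

B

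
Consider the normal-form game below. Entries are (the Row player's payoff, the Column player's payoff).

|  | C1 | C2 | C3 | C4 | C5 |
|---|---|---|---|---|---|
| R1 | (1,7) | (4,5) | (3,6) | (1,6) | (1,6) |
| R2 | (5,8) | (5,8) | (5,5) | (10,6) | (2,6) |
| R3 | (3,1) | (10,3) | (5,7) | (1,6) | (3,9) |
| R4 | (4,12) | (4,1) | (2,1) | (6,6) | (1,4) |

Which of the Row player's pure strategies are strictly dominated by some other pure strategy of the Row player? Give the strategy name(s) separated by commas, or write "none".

R1, R4

R1 is strictly dominated by R2 (C1: 5>1, C2: 5>4, C3: 5>3, C4: 10>1, C5: 2>1).
Nothing dominates R2: R1 at C1 (5>1); R3 at C1 (5>3); R4 at C1 (5>4).
R3: no other strategy beats it everywhere (R1 at C1 (3>1); R2 at C2 (10>5); R4 at C2 (10>4)).
R4: dominated, since R2 does at least as well everywhere (C1: 5>4, C2: 5>4, C3: 5>2, C4: 10>6, C5: 2>1).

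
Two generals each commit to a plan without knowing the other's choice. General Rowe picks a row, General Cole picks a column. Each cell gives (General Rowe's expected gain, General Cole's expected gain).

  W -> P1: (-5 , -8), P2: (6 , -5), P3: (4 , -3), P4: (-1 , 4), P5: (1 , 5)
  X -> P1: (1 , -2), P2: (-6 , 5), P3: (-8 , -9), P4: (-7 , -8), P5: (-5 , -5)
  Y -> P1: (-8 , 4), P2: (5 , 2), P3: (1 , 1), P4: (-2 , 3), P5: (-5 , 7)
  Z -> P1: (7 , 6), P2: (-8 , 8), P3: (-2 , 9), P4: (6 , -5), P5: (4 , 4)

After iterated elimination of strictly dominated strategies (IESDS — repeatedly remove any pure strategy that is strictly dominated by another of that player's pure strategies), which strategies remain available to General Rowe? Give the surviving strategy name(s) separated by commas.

Row Y is eliminated: W beats it against every remaining column (P1: -5>-8, P2: 6>5, P3: 4>1, P4: -1>-2, P5: 1>-5).
Column P1 is eliminated: P2 beats it against every remaining row (W: -5>-8, X: 5>-2, Z: 8>6).
Row X is eliminated: W beats it against every remaining column (P2: 6>-6, P3: 4>-8, P4: -1>-7, P5: 1>-5).
Column P2 is eliminated: P3 beats it against every remaining row (W: -3>-5, Z: 9>8).
Column P4 is eliminated: P5 beats it against every remaining row (W: 5>4, Z: 4>-5).
Among the remaining strategies, none is strictly dominated by another pure strategy of the same player, so the elimination stops.
Surviving strategies — General Rowe: {W, Z}; General Cole: {P3, P5}.

W, Z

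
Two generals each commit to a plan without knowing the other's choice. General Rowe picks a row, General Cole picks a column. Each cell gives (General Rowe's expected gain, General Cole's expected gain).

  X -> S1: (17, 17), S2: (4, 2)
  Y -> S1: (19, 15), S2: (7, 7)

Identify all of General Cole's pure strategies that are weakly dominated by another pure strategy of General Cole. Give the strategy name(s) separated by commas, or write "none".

Nothing dominates S1: S2 at X (17>2).
S2: dominated, since S1 does at least as well everywhere (X: 17>2, Y: 15>7).

S2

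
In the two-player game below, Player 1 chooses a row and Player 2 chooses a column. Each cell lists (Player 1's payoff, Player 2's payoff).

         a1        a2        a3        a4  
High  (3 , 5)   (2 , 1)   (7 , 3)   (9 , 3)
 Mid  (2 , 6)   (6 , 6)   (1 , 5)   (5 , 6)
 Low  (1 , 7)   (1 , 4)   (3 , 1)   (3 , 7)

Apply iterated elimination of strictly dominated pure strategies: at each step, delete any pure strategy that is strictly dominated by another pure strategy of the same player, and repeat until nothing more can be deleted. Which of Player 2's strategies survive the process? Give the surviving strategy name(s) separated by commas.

Player 1's strategy Low is strictly dominated by High (a1: 3>1, a2: 2>1, a3: 7>3, a4: 9>3) and is removed.
Player 2's strategy a3 is strictly dominated by a1 (High: 5>3, Mid: 6>5) and is removed.
Among the remaining strategies, none is strictly dominated by another pure strategy of the same player, so the elimination stops.
Surviving strategies — Player 1: {High, Mid}; Player 2: {a1, a2, a4}.

a1, a2, a4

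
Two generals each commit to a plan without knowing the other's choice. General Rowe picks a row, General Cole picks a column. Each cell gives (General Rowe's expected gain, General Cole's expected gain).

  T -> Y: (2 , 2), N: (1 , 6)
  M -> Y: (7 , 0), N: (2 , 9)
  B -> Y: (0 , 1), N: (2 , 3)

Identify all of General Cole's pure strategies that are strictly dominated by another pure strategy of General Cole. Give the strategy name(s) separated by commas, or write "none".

Y is strictly dominated by N (T: 6>2, M: 9>0, B: 3>1).
N: no other strategy beats it everywhere (Y at T (6>2)).

Y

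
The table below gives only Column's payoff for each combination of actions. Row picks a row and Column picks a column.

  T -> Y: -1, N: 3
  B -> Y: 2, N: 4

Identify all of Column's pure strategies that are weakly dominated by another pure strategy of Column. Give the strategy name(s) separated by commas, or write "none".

Y

Y: dominated, since N does at least as well everywhere (T: 3>-1, B: 4>2).
N is not dominated — it holds its own against Y at T (3>-1).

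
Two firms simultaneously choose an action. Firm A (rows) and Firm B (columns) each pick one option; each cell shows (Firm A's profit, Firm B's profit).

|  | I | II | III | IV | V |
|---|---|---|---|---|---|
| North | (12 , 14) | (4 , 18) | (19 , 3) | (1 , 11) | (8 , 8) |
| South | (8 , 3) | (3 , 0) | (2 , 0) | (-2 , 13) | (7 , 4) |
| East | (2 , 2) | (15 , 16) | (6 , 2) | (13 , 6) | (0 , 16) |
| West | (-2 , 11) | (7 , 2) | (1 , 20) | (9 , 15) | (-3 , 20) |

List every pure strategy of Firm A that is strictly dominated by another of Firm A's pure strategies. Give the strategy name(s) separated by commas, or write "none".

North: no other strategy beats it everywhere (South at I (12>8); East at I (12>2); West at I (12>-2)).
North strictly dominates South — I: 12>8, II: 4>3, III: 19>2, IV: 1>-2, V: 8>7.
East is not dominated — it holds its own against North at II (15>4); South at II (15>3); West at I (2>-2).
East strictly dominates West — I: 2>-2, II: 15>7, III: 6>1, IV: 13>9, V: 0>-3.

South, West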